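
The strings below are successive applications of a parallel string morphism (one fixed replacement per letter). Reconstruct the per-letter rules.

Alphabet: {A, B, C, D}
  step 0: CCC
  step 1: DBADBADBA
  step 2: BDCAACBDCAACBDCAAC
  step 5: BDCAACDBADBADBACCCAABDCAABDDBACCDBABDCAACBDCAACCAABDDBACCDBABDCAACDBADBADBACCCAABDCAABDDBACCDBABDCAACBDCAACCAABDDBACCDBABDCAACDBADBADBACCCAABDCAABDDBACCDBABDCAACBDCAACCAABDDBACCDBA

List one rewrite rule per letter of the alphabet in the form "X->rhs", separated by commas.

A->C, B->CAA, C->DBA, D->BD

  step 1 ⇒ step 2: DBADBADBA ⇒ BD·CAA·C·BD·CAA·C·BD·CAA·C
    A ↦ C
    B ↦ CAA
    D ↦ BD
  step 0 ⇒ step 1: CCC ⇒ DBA·DBA·DBA
    C ↦ DBA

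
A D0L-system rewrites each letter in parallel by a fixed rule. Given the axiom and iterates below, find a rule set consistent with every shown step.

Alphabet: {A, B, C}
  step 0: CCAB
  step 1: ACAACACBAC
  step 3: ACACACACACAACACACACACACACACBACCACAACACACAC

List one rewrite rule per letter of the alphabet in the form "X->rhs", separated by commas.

A->C, B->BAC, C->ACA

  step 0 ⇒ step 1: CCAB ⇒ ACA·ACA·C·BAC
    A ↦ C
    B ↦ BAC
    C ↦ ACA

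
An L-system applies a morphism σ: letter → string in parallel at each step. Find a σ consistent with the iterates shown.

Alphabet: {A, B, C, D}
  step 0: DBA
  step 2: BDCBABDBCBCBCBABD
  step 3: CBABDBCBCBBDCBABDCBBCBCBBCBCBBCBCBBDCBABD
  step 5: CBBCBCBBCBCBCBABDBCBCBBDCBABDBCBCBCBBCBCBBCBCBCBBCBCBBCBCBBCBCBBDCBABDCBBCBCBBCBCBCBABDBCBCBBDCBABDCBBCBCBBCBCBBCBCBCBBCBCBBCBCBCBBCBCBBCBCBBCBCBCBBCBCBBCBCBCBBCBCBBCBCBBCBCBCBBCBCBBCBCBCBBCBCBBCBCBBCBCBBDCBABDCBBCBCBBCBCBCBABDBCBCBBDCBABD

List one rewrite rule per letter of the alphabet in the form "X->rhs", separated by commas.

A->BD, B->CB, C->BCB, D->ABD

  step 2 ⇒ step 3: BDCBABDBCBCBCBABD ⇒ CB·ABD·BCB·CB·BD·CB·ABD·CB·BCB·CB·BCB·CB·BCB·CB·BD·CB·ABD
    A ↦ BD
    B ↦ CB
    C ↦ BCB
    D ↦ ABD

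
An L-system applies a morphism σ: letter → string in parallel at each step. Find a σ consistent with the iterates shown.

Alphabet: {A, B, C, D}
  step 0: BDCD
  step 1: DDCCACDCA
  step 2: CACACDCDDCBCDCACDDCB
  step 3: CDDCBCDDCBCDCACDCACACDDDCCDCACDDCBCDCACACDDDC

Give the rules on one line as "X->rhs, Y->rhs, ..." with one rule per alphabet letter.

A->DCB, B->DDC, C->CD, D->CA

  step 2 ⇒ step 3: CACACDCDDCBCDCACDDCB ⇒ CD·DCB·CD·DCB·CD·CA·CD·CA·CA·CD·DDC·CD·CA·CD·DCB·CD·CA·CA·CD·DDC
    A ↦ DCB
    B ↦ DDC
    C ↦ CD
    D ↦ CA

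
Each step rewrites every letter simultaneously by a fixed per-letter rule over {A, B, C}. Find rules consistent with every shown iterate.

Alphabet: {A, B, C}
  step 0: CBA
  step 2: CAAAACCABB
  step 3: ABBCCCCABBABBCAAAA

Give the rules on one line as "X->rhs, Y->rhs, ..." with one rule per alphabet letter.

A->C, B->AA, C->ABB

  step 2 ⇒ step 3: CAAAACCABB ⇒ ABB·C·C·C·C·ABB·ABB·C·AA·AA
    A ↦ C
    B ↦ AA
    C ↦ ABB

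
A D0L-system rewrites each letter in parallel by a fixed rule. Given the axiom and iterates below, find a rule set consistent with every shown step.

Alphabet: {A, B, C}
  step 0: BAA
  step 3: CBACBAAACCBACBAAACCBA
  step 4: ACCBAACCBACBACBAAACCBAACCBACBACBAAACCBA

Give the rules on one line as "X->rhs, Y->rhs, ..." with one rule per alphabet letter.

A->CBA, B->C, C->A

  step 3 ⇒ step 4: CBACBAAACCBACBAAACCBA ⇒ A·C·CBA·A·C·CBA·CBA·CBA·A·A·C·CBA·A·C·CBA·CBA·CBA·A·A·C·CBA
    A ↦ CBA
    B ↦ C
    C ↦ A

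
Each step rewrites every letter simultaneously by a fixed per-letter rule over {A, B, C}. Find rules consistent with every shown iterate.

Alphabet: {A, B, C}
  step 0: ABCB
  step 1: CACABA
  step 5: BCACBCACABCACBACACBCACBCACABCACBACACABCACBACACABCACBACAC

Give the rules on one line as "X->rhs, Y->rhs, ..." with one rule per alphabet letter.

  step 0 ⇒ step 1: ABCB ⇒ CAC·A·B·A
    A ↦ CAC
    B ↦ A
    C ↦ B

A->CAC, B->A, C->B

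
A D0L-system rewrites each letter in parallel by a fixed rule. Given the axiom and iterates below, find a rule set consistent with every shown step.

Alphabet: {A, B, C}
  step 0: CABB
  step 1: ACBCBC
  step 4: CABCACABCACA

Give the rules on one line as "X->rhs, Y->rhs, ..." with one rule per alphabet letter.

  step 0 ⇒ step 1: CABB ⇒ A·C·BC·BC
    A ↦ C
    B ↦ BC
    C ↦ A

A->C, B->BC, C->A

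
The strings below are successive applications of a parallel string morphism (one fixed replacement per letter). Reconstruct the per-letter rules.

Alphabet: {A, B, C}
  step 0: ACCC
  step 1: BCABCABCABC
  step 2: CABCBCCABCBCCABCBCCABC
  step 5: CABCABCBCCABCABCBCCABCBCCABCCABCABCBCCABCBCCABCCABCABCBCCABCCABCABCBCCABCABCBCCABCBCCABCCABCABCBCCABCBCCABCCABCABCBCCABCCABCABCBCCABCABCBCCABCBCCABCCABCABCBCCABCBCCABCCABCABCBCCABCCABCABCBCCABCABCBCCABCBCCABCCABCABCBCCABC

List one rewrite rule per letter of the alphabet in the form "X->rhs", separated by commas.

  step 1 ⇒ step 2: BCABCABCABC ⇒ C·ABC·BC·C·ABC·BC·C·ABC·BC·C·ABC
    A ↦ BC
    B ↦ C
    C ↦ ABC

A->BC, B->C, C->ABC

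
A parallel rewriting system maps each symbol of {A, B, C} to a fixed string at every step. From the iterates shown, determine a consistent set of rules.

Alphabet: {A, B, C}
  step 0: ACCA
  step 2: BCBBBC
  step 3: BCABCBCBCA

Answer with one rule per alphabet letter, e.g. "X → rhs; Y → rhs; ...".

A->B, B->BC, C->A

  step 2 ⇒ step 3: BCBBBC ⇒ BC·A·BC·BC·BC·A
    B ↦ BC
    C ↦ A
    A ↦ B  (constrained at step 0)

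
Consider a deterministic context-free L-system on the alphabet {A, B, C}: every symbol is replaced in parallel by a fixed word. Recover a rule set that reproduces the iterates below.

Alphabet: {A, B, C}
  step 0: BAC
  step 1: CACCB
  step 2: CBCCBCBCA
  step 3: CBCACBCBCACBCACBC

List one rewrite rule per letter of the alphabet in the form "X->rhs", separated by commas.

  step 2 ⇒ step 3: CBCCBCBCA ⇒ CB·CA·CB·CB·CA·CB·CA·CB·C
    A ↦ C
    B ↦ CA
    C ↦ CB

A->C, B->CA, C->CB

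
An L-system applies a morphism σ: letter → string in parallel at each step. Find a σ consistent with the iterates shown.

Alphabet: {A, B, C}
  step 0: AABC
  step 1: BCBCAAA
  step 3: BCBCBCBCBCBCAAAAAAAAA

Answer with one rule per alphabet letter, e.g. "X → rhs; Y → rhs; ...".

  step 0 ⇒ step 1: AABC ⇒ BC·BC·AA·A
    A ↦ BC
    B ↦ AA
    C ↦ A

A->BC, B->AA, C->A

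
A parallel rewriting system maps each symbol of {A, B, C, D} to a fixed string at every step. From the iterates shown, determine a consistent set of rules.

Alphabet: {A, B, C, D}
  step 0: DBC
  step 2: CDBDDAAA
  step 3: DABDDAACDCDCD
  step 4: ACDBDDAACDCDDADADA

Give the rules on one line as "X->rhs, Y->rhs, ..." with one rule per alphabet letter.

  step 3 ⇒ step 4: DABDDAACDCDCD ⇒ A·CD·BDD·A·A·CD·CD·D·A·D·A·D·A
    A ↦ CD
    B ↦ BDD
    C ↦ D
    D ↦ A

A->CD, B->BDD, C->D, D->A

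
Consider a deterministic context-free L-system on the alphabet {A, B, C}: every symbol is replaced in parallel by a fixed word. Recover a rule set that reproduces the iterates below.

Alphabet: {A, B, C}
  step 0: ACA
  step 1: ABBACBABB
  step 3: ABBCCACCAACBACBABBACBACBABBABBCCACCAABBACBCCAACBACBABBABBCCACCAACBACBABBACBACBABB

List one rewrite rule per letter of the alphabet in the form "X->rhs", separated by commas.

  step 0 ⇒ step 1: ACA ⇒ ABB·ACB·ABB
    A ↦ ABB
    C ↦ ACB
    B ↦ CCA  (constrained at step 1)

A->ABB, B->CCA, C->ACB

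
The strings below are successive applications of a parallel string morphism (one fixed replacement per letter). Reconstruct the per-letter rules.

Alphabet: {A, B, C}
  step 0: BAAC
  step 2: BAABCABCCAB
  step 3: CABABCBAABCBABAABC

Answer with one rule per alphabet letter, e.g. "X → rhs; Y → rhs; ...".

  step 2 ⇒ step 3: BAABCABCCAB ⇒ C·AB·AB·C·BA·AB·C·BA·BA·AB·C
    A ↦ AB
    B ↦ C
    C ↦ BA

A->AB, B->C, C->BA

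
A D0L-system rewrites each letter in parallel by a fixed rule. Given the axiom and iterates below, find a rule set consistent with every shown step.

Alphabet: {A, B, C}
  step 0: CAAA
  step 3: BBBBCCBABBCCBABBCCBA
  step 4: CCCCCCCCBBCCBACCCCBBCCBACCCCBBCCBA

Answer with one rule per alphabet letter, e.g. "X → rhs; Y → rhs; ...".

A->BA, B->CC, C->B

  step 3 ⇒ step 4: BBBBCCBABBCCBABBCCBA ⇒ CC·CC·CC·CC·B·B·CC·BA·CC·CC·B·B·CC·BA·CC·CC·B·B·CC·BA
    A ↦ BA
    B ↦ CC
    C ↦ B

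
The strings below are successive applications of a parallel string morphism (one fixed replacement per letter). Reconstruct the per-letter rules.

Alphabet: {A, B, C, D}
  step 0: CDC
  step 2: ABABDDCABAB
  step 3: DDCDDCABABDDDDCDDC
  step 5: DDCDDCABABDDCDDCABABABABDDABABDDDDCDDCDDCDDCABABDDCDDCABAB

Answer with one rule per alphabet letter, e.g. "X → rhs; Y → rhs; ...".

  step 2 ⇒ step 3: ABABDDCABAB ⇒ D·DC·D·DC·AB·AB·DD·D·DC·D·DC
    A ↦ D
    B ↦ DC
    C ↦ DD
    D ↦ AB

A->D, B->DC, C->DD, D->AB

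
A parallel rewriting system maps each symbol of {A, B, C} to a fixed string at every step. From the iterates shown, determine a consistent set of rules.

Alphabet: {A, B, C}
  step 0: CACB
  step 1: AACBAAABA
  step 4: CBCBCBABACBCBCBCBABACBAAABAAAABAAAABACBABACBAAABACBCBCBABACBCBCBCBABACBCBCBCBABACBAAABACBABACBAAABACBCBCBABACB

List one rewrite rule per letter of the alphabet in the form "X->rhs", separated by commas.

  step 0 ⇒ step 1: CACB ⇒ AA·CB·AA·ABA
    A ↦ CB
    B ↦ ABA
    C ↦ AA

A->CB, B->ABA, C->AA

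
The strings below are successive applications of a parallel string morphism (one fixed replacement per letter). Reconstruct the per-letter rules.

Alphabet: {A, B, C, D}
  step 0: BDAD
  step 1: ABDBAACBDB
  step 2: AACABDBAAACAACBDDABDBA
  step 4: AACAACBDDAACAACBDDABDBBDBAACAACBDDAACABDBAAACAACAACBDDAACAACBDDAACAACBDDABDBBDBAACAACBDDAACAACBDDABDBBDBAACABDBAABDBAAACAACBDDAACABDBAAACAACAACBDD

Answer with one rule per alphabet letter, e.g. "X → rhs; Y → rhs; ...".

  step 1 ⇒ step 2: ABDBAACBDB ⇒ AAC·A·BDB·A·AAC·AAC·BDD·A·BDB·A
    A ↦ AAC
    B ↦ A
    C ↦ BDD
    D ↦ BDB

A->AAC, B->A, C->BDD, D->BDB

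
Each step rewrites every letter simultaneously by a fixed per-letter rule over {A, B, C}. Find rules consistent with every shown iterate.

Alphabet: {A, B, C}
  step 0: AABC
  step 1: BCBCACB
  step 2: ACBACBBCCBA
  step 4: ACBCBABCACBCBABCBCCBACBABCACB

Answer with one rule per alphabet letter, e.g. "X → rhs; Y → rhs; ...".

  step 1 ⇒ step 2: BCBCACB ⇒ A·CB·A·CB·BC·CB·A
    A ↦ BC
    B ↦ A
    C ↦ CB

A->BC, B->A, C->CB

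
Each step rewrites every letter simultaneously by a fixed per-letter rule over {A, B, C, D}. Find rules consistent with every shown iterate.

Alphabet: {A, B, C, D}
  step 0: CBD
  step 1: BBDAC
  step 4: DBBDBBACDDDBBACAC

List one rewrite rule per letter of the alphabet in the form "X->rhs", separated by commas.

A->D, B->D, C->BB, D->AC

  step 0 ⇒ step 1: CBD ⇒ BB·D·AC
    B ↦ D
    C ↦ BB
    D ↦ AC
    A ↦ D  (constrained at step 1)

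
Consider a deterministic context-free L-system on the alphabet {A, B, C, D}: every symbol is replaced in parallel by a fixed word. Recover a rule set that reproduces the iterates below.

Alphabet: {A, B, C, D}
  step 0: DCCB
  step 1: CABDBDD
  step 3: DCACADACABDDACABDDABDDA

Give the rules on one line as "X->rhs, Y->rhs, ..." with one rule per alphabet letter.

A->DA, B->D, C->BD, D->CA

  step 0 ⇒ step 1: DCCB ⇒ CA·BD·BD·D
    B ↦ D
    C ↦ BD
    D ↦ CA
    A ↦ DA  (constrained at step 1)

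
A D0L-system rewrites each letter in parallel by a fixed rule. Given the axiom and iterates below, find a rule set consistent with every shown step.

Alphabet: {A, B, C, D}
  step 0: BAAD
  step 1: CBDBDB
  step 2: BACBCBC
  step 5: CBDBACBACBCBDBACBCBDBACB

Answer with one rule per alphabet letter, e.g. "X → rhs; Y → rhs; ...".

  step 1 ⇒ step 2: CBDBDB ⇒ BA·C·B·C·B·C
    B ↦ C
    C ↦ BA
    D ↦ B
  step 0 ⇒ step 1: BAAD ⇒ C·BD·BD·B
    A ↦ BD

A->BD, B->C, C->BA, D->B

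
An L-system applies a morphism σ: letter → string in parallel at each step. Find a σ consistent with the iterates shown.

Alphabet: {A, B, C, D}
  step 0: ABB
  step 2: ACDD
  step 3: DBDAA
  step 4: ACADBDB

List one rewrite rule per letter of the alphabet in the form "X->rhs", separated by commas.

  step 3 ⇒ step 4: DBDAA ⇒ A·C·A·DB·DB
    A ↦ DB
    B ↦ C
    D ↦ A
  step 2 ⇒ step 3: ACDD ⇒ DB·D·A·A
    C ↦ D

A->DB, B->C, C->D, D->A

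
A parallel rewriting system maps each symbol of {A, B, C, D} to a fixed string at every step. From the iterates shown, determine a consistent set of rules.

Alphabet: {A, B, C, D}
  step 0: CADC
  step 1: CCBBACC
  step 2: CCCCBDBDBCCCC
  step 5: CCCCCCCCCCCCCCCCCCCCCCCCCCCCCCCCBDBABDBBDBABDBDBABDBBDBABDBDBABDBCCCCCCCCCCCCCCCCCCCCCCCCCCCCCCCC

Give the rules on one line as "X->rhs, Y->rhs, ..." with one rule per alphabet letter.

A->B, B->BD, C->CC, D->BA

  step 1 ⇒ step 2: CCBBACC ⇒ CC·CC·BD·BD·B·CC·CC
    A ↦ B
    B ↦ BD
    C ↦ CC
  step 0 ⇒ step 1: CADC ⇒ CC·B·BA·CC
    D ↦ BA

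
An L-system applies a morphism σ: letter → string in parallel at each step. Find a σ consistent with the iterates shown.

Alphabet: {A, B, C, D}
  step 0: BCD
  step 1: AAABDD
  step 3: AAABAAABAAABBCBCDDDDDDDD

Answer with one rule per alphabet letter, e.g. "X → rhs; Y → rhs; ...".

  step 0 ⇒ step 1: BCD ⇒ AA·AB·DD
    B ↦ AA
    C ↦ AB
    D ↦ DD
    A ↦ BC  (constrained at step 1)

A->BC, B->AA, C->AB, D->DD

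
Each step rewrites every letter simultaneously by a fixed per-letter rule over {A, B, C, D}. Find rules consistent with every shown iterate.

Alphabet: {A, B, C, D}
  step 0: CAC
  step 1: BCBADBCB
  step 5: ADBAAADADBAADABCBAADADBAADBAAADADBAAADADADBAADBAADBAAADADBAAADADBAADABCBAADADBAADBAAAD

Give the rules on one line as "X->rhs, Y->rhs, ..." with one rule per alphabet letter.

A->AD, B->A, C->BCB, D->BA

  step 0 ⇒ step 1: CAC ⇒ BCB·AD·BCB
    A ↦ AD
    C ↦ BCB
    B ↦ A  (constrained at step 1)
    D ↦ BA  (constrained at step 1)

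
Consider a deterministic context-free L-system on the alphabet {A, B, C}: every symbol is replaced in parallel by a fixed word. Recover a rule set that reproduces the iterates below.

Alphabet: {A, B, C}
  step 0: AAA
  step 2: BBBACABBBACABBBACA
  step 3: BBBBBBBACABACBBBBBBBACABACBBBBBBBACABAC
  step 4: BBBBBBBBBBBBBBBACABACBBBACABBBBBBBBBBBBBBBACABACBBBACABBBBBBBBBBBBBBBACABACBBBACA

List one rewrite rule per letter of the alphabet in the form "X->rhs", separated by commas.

  step 3 ⇒ step 4: BBBBBBBACABACBBBBBBBACABACBBBBBBBACABAC ⇒ BB·BB·BB·BB·BB·BB·BB·BAC·A·BAC·BB·BAC·A·BB·BB·BB·BB·BB·BB·BB·BAC·A·BAC·BB·BAC·A·BB·BB·BB·BB·BB·BB·BB·BAC·A·BAC·BB·BAC·A
    A ↦ BAC
    B ↦ BB
    C ↦ A

A->BAC, B->BB, C->A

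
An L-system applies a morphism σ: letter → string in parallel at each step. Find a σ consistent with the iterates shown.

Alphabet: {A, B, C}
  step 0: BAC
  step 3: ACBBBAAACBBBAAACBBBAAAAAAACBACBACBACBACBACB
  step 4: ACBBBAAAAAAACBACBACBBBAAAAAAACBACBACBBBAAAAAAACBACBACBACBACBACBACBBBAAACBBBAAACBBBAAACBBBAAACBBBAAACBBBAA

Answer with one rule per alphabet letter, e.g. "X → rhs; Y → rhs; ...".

A->ACB, B->AA, C->BB

  step 3 ⇒ step 4: ACBBBAAACBBBAAACBBBAAAAAAACBACBACBACBACBACB ⇒ ACB·BB·AA·AA·AA·ACB·ACB·ACB·BB·AA·AA·AA·ACB·ACB·ACB·BB·AA·AA·AA·ACB·ACB·ACB·ACB·ACB·ACB·ACB·BB·AA·ACB·BB·AA·ACB·BB·AA·ACB·BB·AA·ACB·BB·AA·ACB·BB·AA
    A ↦ ACB
    B ↦ AA
    C ↦ BB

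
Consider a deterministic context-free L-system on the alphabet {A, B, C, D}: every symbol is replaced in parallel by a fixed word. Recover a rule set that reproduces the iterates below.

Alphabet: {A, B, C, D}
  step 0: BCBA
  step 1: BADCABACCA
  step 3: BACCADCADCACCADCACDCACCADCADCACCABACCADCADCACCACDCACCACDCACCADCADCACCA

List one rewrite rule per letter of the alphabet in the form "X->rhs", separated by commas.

A->CCA, B->BA, C->DCA, D->C

  step 0 ⇒ step 1: BCBA ⇒ BA·DCA·BA·CCA
    A ↦ CCA
    B ↦ BA
    C ↦ DCA
    D ↦ C  (constrained at step 1)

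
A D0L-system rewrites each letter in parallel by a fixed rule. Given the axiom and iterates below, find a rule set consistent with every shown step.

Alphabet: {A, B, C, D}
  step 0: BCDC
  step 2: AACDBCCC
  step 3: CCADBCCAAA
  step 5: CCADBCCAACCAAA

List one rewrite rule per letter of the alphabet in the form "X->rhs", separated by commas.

A->C, B->CC, C->A, D->DB

  step 2 ⇒ step 3: AACDBCCC ⇒ C·C·A·DB·CC·A·A·A
    A ↦ C
    B ↦ CC
    C ↦ A
    D ↦ DB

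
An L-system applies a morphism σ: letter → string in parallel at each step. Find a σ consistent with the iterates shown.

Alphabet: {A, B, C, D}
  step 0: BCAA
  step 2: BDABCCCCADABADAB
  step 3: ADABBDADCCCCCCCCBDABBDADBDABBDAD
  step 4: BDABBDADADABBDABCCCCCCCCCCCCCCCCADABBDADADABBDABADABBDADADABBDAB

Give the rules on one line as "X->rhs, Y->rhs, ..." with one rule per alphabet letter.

A->BD, B->AD, C->CC, D->AB

  step 3 ⇒ step 4: ADABBDADCCCCCCCCBDABBDADBDABBDAD ⇒ BD·AB·BD·AD·AD·AB·BD·AB·CC·CC·CC·CC·CC·CC·CC·CC·AD·AB·BD·AD·AD·AB·BD·AB·AD·AB·BD·AD·AD·AB·BD·AB
    A ↦ BD
    B ↦ AD
    C ↦ CC
    D ↦ AB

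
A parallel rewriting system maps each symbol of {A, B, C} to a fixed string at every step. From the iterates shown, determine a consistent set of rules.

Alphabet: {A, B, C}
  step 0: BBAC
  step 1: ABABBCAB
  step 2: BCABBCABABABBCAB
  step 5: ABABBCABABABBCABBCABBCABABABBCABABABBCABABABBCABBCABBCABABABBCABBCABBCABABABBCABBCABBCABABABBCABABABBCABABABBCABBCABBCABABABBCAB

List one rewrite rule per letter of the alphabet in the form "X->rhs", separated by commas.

A->BC, B->AB, C->AB

  step 1 ⇒ step 2: ABABBCAB ⇒ BC·AB·BC·AB·AB·AB·BC·AB
    A ↦ BC
    B ↦ AB
    C ↦ AB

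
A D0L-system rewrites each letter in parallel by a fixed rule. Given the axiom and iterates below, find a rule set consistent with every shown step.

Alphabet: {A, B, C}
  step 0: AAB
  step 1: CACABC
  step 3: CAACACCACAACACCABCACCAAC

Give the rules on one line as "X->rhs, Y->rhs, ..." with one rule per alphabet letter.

A->CA, B->BC, C->AC

  step 0 ⇒ step 1: AAB ⇒ CA·CA·BC
    A ↦ CA
    B ↦ BC
    C ↦ AC  (constrained at step 1)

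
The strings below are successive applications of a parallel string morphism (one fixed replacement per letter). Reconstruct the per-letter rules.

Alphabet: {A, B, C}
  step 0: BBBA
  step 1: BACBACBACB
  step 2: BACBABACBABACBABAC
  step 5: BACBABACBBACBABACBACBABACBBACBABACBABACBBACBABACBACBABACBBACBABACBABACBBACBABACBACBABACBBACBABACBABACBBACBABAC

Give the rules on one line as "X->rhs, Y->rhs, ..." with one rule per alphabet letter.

A->B, B->BAC, C->A

  step 1 ⇒ step 2: BACBACBACB ⇒ BAC·B·A·BAC·B·A·BAC·B·A·BAC
    A ↦ B
    B ↦ BAC
    C ↦ A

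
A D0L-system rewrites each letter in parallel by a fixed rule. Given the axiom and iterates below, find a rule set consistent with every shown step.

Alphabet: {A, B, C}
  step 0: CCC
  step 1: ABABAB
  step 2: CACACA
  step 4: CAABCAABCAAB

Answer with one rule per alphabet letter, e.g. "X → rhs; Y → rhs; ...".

A->C, B->A, C->AB

  step 1 ⇒ step 2: ABABAB ⇒ C·A·C·A·C·A
    A ↦ C
    B ↦ A
  step 0 ⇒ step 1: CCC ⇒ AB·AB·AB
    C ↦ AB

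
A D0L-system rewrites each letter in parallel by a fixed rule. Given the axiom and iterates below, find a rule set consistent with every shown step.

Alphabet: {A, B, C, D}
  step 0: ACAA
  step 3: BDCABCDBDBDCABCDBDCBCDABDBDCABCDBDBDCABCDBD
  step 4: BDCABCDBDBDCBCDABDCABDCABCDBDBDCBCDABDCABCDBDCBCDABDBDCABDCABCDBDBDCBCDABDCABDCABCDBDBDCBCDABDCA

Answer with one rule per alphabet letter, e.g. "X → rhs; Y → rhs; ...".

A->BD, B->BDC, C->BCD, D->A

  step 3 ⇒ step 4: BDCABCDBDBDCABCDBDCBCDABDBDCABCDBDBDCABCDBD ⇒ BDC·A·BCD·BD·BDC·BCD·A·BDC·A·BDC·A·BCD·BD·BDC·BCD·A·BDC·A·BCD·BDC·BCD·A·BD·BDC·A·BDC·A·BCD·BD·BDC·BCD·A·BDC·A·BDC·A·BCD·BD·BDC·BCD·A·BDC·A
    A ↦ BD
    B ↦ BDC
    C ↦ BCD
    D ↦ A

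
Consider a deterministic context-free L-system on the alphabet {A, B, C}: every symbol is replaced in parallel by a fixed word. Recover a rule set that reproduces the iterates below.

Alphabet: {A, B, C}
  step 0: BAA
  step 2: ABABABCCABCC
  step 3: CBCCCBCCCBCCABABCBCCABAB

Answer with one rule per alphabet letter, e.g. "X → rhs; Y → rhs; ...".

A->CB, B->CC, C->AB

  step 2 ⇒ step 3: ABABABCCABCC ⇒ CB·CC·CB·CC·CB·CC·AB·AB·CB·CC·AB·AB
    A ↦ CB
    B ↦ CC
    C ↦ AB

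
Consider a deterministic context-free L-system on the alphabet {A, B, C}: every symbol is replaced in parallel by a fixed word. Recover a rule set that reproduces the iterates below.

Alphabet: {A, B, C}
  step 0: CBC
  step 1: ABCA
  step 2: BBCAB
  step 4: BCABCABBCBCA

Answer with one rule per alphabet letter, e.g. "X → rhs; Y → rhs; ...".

A->B, B->BC, C->A

  step 1 ⇒ step 2: ABCA ⇒ B·BC·A·B
    A ↦ B
    B ↦ BC
    C ↦ A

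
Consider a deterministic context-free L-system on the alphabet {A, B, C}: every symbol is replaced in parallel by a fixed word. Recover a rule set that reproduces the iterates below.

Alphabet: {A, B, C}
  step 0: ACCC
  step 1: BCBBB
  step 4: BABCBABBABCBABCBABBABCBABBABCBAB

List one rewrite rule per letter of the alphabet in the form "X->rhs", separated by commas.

  step 0 ⇒ step 1: ACCC ⇒ BC·B·B·B
    A ↦ BC
    C ↦ B
    B ↦ BA  (constrained at step 1)

A->BC, B->BA, C->B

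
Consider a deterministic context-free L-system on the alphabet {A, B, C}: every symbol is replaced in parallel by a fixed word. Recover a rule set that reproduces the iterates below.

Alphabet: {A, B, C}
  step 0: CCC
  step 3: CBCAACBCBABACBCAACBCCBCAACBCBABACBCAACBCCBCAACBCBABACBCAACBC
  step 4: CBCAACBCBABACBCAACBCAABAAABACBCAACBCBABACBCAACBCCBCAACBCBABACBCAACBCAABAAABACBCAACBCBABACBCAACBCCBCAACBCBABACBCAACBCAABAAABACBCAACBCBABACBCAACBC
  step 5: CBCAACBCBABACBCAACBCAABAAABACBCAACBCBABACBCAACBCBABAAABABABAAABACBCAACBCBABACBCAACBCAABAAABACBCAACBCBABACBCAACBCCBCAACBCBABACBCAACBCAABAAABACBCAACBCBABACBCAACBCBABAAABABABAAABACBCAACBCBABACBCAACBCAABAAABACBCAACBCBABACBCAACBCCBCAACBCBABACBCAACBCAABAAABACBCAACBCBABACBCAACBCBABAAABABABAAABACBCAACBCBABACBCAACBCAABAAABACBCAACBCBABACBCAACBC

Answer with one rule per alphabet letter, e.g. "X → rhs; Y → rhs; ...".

  step 4 ⇒ step 5: CBCAACBCBABACBCAACBCAABAAABACBCAACBCBABACBCAACBCCBCAACBCBABACBCAACBCAABAAABACBCAACBCBABACBCAACBCCBCAACBCBABACBCAACBCAABAAABACBCAACBCBABACBCAACBC ⇒ CBC·AA·CBC·BA·BA·CBC·AA·CBC·AA·BA·AA·BA·CBC·AA·CBC·BA·BA·CBC·AA·CBC·BA·BA·AA·BA·BA·BA·AA·BA·CBC·AA·CBC·BA·BA·CBC·AA·CBC·AA·BA·AA·BA·CBC·AA·CBC·BA·BA·CBC·AA·CBC·CBC·AA·CBC·BA·BA·CBC·AA·CBC·AA·BA·AA·BA·CBC·AA·CBC·BA·BA·CBC·AA·CBC·BA·BA·AA·BA·BA·BA·AA·BA·CBC·AA·CBC·BA·BA·CBC·AA·CBC·AA·BA·AA·BA·CBC·AA·CBC·BA·BA·CBC·AA·CBC·CBC·AA·CBC·BA·BA·CBC·AA·CBC·AA·BA·AA·BA·CBC·AA·CBC·BA·BA·CBC·AA·CBC·BA·BA·AA·BA·BA·BA·AA·BA·CBC·AA·CBC·BA·BA·CBC·AA·CBC·AA·BA·AA·BA·CBC·AA·CBC·BA·BA·CBC·AA·CBC
    A ↦ BA
    B ↦ AA
    C ↦ CBC

A->BA, B->AA, C->CBC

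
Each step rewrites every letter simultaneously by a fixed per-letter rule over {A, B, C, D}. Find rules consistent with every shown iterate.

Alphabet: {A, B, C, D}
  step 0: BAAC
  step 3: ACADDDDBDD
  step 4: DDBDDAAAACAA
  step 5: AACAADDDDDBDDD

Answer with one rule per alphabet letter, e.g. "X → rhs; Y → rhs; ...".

  step 4 ⇒ step 5: DDBDDAAAACAA ⇒ A·A·C·A·A·D·D·D·D·DBD·D·D
    A ↦ D
    B ↦ C
    C ↦ DBD
    D ↦ A

A->D, B->C, C->DBD, D->A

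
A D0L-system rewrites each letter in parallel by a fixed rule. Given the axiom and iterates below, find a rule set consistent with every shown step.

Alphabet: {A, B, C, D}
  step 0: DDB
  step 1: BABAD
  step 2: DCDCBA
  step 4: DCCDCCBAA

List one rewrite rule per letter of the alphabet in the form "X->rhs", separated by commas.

  step 1 ⇒ step 2: BABAD ⇒ D·C·D·C·BA
    A ↦ C
    B ↦ D
    D ↦ BA
    C ↦ A  (constrained at step 2)

A->C, B->D, C->A, D->BA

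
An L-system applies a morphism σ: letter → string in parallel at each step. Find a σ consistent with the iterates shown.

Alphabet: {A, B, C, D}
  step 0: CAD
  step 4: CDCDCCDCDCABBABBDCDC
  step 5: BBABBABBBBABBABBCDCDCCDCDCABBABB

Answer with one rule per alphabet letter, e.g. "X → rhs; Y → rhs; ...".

A->C, B->DC, C->BB, D->A

  step 4 ⇒ step 5: CDCDCCDCDCABBABBDCDC ⇒ BB·A·BB·A·BB·BB·A·BB·A·BB·C·DC·DC·C·DC·DC·A·BB·A·BB
    A ↦ C
    B ↦ DC
    C ↦ BB
    D ↦ A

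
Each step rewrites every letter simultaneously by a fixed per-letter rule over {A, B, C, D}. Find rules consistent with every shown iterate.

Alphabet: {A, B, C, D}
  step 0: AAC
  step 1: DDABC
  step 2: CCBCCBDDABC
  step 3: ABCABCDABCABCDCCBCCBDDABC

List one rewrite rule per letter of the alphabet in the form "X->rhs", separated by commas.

  step 2 ⇒ step 3: CCBCCBDDABC ⇒ ABC·ABC·D·ABC·ABC·D·CCB·CCB·D·D·ABC
    A ↦ D
    B ↦ D
    C ↦ ABC
    D ↦ CCB

A->D, B->D, C->ABC, D->CCB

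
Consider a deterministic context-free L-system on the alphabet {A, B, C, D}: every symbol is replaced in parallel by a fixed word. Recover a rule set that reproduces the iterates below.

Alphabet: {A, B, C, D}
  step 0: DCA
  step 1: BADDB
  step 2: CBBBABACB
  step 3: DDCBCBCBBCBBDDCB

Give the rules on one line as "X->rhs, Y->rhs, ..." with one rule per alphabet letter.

  step 2 ⇒ step 3: CBBBABACB ⇒ DD·CB·CB·CB·B·CB·B·DD·CB
    A ↦ B
    B ↦ CB
    C ↦ DD
  step 0 ⇒ step 1: DCA ⇒ BA·DD·B
    D ↦ BA

A->B, B->CB, C->DD, D->BA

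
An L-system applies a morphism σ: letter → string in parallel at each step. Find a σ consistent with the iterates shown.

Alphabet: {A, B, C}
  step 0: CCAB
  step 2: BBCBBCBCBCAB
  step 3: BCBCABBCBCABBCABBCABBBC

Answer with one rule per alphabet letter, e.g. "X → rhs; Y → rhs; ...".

  step 2 ⇒ step 3: BBCBBCBCBCAB ⇒ BC·BC·AB·BC·BC·AB·BC·AB·BC·AB·B·BC
    A ↦ B
    B ↦ BC
    C ↦ AB

A->B, B->BC, C->AB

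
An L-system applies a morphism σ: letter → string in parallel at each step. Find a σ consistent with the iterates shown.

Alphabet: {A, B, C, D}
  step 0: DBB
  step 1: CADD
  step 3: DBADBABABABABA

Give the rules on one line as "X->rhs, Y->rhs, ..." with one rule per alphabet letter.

  step 0 ⇒ step 1: DBB ⇒ CA·D·D
    B ↦ D
    D ↦ CA
    A ↦ BA  (constrained at step 1)
    C ↦ BA  (constrained at step 1)

A->BA, B->D, C->BA, D->CA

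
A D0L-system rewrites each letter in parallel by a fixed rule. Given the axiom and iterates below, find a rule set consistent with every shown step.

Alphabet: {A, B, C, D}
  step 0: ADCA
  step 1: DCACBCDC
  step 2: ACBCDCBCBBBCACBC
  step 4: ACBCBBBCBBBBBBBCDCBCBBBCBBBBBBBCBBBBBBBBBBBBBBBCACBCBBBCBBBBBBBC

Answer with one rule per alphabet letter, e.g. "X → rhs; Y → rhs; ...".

  step 1 ⇒ step 2: DCACBCDC ⇒ AC·BC·DC·BC·BB·BC·AC·BC
    A ↦ DC
    B ↦ BB
    C ↦ BC
    D ↦ AC

A->DC, B->BB, C->BC, D->AC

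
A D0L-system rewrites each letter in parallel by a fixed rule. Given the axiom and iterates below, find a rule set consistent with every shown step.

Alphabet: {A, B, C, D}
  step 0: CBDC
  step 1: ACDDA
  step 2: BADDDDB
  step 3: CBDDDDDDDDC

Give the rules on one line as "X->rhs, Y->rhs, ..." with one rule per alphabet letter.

  step 2 ⇒ step 3: BADDDDB ⇒ C·B·DD·DD·DD·DD·C
    A ↦ B
    B ↦ C
    D ↦ DD
  step 0 ⇒ step 1: CBDC ⇒ A·C·DD·A
    C ↦ A

A->B, B->C, C->A, D->DD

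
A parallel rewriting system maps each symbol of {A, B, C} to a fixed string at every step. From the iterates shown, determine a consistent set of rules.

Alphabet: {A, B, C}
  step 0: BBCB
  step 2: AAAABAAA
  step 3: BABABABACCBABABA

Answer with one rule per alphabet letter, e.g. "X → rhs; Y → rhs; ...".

  step 2 ⇒ step 3: AAAABAAA ⇒ BA·BA·BA·BA·CC·BA·BA·BA
    A ↦ BA
    B ↦ CC
    C ↦ A  (constrained at step 0)

A->BA, B->CC, C->A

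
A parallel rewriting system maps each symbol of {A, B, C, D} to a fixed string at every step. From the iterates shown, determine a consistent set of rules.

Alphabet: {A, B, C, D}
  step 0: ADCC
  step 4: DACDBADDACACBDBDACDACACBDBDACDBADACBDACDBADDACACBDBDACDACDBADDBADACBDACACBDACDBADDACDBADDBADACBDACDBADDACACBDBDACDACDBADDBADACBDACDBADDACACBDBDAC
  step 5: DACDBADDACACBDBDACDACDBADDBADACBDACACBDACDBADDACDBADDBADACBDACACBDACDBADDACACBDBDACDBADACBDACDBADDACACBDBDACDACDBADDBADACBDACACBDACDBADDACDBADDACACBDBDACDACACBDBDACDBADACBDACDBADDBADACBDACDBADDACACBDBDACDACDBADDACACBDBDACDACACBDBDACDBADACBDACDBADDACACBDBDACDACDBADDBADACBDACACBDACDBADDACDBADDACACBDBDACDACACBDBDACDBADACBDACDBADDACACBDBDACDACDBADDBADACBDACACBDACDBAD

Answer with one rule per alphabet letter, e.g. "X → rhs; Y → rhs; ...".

A->DB, B->ACB, C->AD, D->DAC

  step 4 ⇒ step 5: DACDBADDACACBDBDACDACACBDBDACDBADACBDACDBADDACACBDBDACDACDBADDBADACBDACACBDACDBADDACDBADDBADACBDACDBADDACACBDBDACDACDBADDBADACBDACDBADDACACBDBDAC ⇒ DAC·DB·AD·DAC·ACB·DB·DAC·DAC·DB·AD·DB·AD·ACB·DAC·ACB·DAC·DB·AD·DAC·DB·AD·DB·AD·ACB·DAC·ACB·DAC·DB·AD·DAC·ACB·DB·DAC·DB·AD·ACB·DAC·DB·AD·DAC·ACB·DB·DAC·DAC·DB·AD·DB·AD·ACB·DAC·ACB·DAC·DB·AD·DAC·DB·AD·DAC·ACB·DB·DAC·DAC·ACB·DB·DAC·DB·AD·ACB·DAC·DB·AD·DB·AD·ACB·DAC·DB·AD·DAC·ACB·DB·DAC·DAC·DB·AD·DAC·ACB·DB·DAC·DAC·ACB·DB·DAC·DB·AD·ACB·DAC·DB·AD·DAC·ACB·DB·DAC·DAC·DB·AD·DB·AD·ACB·DAC·ACB·DAC·DB·AD·DAC·DB·AD·DAC·ACB·DB·DAC·DAC·ACB·DB·DAC·DB·AD·ACB·DAC·DB·AD·DAC·ACB·DB·DAC·DAC·DB·AD·DB·AD·ACB·DAC·ACB·DAC·DB·AD
    A ↦ DB
    B ↦ ACB
    C ↦ AD
    D ↦ DAC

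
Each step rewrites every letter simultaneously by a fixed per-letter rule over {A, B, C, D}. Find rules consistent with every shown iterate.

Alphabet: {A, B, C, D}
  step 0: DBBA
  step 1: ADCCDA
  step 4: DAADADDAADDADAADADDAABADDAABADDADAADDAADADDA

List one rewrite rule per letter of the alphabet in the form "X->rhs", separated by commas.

A->DA, B->C, C->AB, D->AD

  step 0 ⇒ step 1: DBBA ⇒ AD·C·C·DA
    A ↦ DA
    B ↦ C
    D ↦ AD
    C ↦ AB  (constrained at step 1)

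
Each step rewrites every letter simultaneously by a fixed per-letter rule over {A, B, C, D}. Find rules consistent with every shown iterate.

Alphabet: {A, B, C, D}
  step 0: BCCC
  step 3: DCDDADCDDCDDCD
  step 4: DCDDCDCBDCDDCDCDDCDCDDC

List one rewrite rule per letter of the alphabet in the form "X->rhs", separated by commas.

A->B, B->DA, C->D, D->DC

  step 3 ⇒ step 4: DCDDADCDDCDDCD ⇒ DC·D·DC·DC·B·DC·D·DC·DC·D·DC·DC·D·DC
    A ↦ B
    C ↦ D
    D ↦ DC
    B ↦ DA  (constrained at step 0)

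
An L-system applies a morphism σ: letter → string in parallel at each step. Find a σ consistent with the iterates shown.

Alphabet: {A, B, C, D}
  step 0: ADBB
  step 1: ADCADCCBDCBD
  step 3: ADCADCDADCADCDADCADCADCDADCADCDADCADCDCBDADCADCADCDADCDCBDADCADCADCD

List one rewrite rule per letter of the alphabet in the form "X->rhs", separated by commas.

A->ADC, B->CBD, C->D, D->ADC

  step 0 ⇒ step 1: ADBB ⇒ ADC·ADC·CBD·CBD
    A ↦ ADC
    B ↦ CBD
    D ↦ ADC
    C ↦ D  (constrained at step 1)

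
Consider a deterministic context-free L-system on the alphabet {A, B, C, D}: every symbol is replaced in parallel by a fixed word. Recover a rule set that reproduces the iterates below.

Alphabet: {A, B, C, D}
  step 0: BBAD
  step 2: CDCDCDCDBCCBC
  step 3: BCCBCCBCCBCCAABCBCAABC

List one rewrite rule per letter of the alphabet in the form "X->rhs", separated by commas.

  step 2 ⇒ step 3: CDCDCDCDBCCBC ⇒ BC·C·BC·C·BC·C·BC·C·AA·BC·BC·AA·BC
    B ↦ AA
    C ↦ BC
    D ↦ C
    A ↦ CD  (constrained at step 0)

A->CD, B->AA, C->BC, D->C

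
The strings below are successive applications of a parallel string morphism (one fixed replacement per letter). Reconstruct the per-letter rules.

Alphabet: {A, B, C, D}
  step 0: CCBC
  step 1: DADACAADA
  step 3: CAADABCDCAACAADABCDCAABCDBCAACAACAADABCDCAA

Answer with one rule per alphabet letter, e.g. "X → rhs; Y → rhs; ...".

  step 0 ⇒ step 1: CCBC ⇒ DA·DA·CAA·DA
    B ↦ CAA
    C ↦ DA
    A ↦ B  (constrained at step 1)
    D ↦ BCD  (constrained at step 1)

A->B, B->CAA, C->DA, D->BCD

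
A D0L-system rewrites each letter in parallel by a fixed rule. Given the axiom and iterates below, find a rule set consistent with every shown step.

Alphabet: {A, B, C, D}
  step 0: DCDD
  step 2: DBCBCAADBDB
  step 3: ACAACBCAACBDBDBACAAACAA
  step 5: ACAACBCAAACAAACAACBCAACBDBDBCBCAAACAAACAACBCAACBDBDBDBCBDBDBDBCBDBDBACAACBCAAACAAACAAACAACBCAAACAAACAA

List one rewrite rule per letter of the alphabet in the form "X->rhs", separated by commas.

  step 2 ⇒ step 3: DBCBCAADBDB ⇒ A·CAA·CB·CAA·CB·DB·DB·A·CAA·A·CAA
    A ↦ DB
    B ↦ CAA
    C ↦ CB
    D ↦ A

A->DB, B->CAA, C->CB, D->A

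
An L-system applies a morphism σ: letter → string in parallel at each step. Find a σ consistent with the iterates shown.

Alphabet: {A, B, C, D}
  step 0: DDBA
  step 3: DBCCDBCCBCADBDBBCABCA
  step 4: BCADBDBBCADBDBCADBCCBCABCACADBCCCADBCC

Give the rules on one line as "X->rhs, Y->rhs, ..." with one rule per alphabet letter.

A->CC, B->CA, C->DB, D->B

  step 3 ⇒ step 4: DBCCDBCCBCADBDBBCABCA ⇒ B·CA·DB·DB·B·CA·DB·DB·CA·DB·CC·B·CA·B·CA·CA·DB·CC·CA·DB·CC
    A ↦ CC
    B ↦ CA
    C ↦ DB
    D ↦ B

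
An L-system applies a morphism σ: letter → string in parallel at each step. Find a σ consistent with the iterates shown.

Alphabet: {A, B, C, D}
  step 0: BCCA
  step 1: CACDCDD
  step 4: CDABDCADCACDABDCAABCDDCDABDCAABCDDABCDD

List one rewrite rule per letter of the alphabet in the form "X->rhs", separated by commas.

A->D, B->CA, C->CD, D->AB

  step 0 ⇒ step 1: BCCA ⇒ CA·CD·CD·D
    A ↦ D
    B ↦ CA
    C ↦ CD
    D ↦ AB  (constrained at step 1)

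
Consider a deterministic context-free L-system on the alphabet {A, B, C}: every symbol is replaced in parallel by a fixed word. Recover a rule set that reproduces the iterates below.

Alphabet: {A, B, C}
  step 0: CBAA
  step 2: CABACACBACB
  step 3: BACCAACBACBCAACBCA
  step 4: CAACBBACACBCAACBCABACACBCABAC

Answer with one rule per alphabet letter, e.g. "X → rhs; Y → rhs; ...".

  step 3 ⇒ step 4: BACCAACBACBCAACBCA ⇒ CA·AC·B·B·AC·AC·B·CA·AC·B·CA·B·AC·AC·B·CA·B·AC
    A ↦ AC
    B ↦ CA
    C ↦ B

A->AC, B->CA, C->B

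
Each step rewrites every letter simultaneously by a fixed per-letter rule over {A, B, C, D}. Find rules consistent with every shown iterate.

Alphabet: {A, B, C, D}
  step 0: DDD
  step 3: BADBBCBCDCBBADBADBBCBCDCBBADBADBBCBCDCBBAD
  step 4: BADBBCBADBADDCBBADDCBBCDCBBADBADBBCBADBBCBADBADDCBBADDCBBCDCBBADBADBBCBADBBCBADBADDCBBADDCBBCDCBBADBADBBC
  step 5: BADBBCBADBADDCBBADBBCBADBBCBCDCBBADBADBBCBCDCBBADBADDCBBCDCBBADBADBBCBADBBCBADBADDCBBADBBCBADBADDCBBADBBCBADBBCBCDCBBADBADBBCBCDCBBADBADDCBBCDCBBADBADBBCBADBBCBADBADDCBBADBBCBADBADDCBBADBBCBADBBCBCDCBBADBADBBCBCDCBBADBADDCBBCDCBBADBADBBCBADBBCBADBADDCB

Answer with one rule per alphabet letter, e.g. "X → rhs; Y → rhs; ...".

  step 4 ⇒ step 5: BADBBCBADBADDCBBADDCBBCDCBBADBADBBCBADBBCBADBADDCBBADDCBBCDCBBADBADBBCBADBBCBADBADDCBBADDCBBCDCBBADBADBBC ⇒ BAD·B·BC·BAD·BAD·DCB·BAD·B·BC·BAD·B·BC·BC·DCB·BAD·BAD·B·BC·BC·DCB·BAD·BAD·DCB·BC·DCB·BAD·BAD·B·BC·BAD·B·BC·BAD·BAD·DCB·BAD·B·BC·BAD·BAD·DCB·BAD·B·BC·BAD·B·BC·BC·DCB·BAD·BAD·B·BC·BC·DCB·BAD·BAD·DCB·BC·DCB·BAD·BAD·B·BC·BAD·B·BC·BAD·BAD·DCB·BAD·B·BC·BAD·BAD·DCB·BAD·B·BC·BAD·B·BC·BC·DCB·BAD·BAD·B·BC·BC·DCB·BAD·BAD·DCB·BC·DCB·BAD·BAD·B·BC·BAD·B·BC·BAD·BAD·DCB
    A ↦ B
    B ↦ BAD
    C ↦ DCB
    D ↦ BC

A->B, B->BAD, C->DCB, D->BC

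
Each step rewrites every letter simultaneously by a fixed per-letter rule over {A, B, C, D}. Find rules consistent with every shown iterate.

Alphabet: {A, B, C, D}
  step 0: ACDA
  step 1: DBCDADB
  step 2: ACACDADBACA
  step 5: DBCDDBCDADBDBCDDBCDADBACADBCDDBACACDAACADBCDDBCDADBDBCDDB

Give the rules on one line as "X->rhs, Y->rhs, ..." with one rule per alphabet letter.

  step 1 ⇒ step 2: DBCDADB ⇒ A·CA·CD·A·DB·A·CA
    A ↦ DB
    B ↦ CA
    C ↦ CD
    D ↦ A

A->DB, B->CA, C->CD, D->A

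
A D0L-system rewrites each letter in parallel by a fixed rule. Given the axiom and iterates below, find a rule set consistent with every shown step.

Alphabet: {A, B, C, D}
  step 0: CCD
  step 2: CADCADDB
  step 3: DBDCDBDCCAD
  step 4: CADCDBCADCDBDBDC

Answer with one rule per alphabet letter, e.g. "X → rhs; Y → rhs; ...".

A->D, B->AD, C->DB, D->C

  step 3 ⇒ step 4: DBDCDBDCCAD ⇒ C·AD·C·DB·C·AD·C·DB·DB·D·C
    A ↦ D
    B ↦ AD
    C ↦ DB
    D ↦ C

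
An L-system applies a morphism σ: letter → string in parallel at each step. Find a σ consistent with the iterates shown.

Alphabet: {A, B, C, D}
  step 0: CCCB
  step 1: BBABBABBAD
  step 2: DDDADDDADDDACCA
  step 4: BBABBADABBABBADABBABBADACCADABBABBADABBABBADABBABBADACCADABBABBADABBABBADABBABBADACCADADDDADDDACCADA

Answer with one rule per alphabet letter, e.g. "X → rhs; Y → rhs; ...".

A->DA, B->D, C->BBA, D->CCA

  step 1 ⇒ step 2: BBABBABBAD ⇒ D·D·DA·D·D·DA·D·D·DA·CCA
    A ↦ DA
    B ↦ D
    D ↦ CCA
  step 0 ⇒ step 1: CCCB ⇒ BBA·BBA·BBA·D
    C ↦ BBA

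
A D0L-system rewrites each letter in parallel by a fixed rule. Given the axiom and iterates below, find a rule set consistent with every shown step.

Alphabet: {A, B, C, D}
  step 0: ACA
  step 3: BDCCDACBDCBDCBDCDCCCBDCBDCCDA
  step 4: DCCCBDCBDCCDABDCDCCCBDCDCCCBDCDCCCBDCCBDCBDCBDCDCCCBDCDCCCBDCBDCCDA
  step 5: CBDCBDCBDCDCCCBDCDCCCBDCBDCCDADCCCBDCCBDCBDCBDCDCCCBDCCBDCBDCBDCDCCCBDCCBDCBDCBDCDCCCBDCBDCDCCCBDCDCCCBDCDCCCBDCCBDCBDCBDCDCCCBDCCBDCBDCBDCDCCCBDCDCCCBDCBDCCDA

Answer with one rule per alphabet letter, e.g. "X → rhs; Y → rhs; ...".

  step 4 ⇒ step 5: DCCCBDCBDCCDABDCDCCCBDCDCCCBDCDCCCBDCCBDCBDCBDCDCCCBDCDCCCBDCBDCCDA ⇒ C·BDC·BDC·BDC·DCC·C·BDC·DCC·C·BDC·BDC·C·DA·DCC·C·BDC·C·BDC·BDC·BDC·DCC·C·BDC·C·BDC·BDC·BDC·DCC·C·BDC·C·BDC·BDC·BDC·DCC·C·BDC·BDC·DCC·C·BDC·DCC·C·BDC·DCC·C·BDC·C·BDC·BDC·BDC·DCC·C·BDC·C·BDC·BDC·BDC·DCC·C·BDC·DCC·C·BDC·BDC·C·DA
    A ↦ DA
    B ↦ DCC
    C ↦ BDC
    D ↦ C

A->DA, B->DCC, C->BDC, D->C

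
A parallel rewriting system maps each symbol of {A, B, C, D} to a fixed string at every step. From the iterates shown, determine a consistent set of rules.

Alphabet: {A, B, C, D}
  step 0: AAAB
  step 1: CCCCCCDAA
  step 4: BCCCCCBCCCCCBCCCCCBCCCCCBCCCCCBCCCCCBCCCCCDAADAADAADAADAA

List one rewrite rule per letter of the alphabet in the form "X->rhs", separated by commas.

A->CC, B->DAA, C->B, D->BC

  step 0 ⇒ step 1: AAAB ⇒ CC·CC·CC·DAA
    A ↦ CC
    B ↦ DAA
    C ↦ B  (constrained at step 1)
    D ↦ BC  (constrained at step 1)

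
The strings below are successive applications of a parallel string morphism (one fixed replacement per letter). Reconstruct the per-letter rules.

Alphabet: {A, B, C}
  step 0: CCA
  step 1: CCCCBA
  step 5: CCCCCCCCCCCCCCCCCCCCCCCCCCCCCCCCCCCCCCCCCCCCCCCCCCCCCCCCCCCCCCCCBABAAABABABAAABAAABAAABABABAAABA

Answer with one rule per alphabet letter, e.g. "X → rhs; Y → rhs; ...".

A->BA, B->AA, C->CC

  step 0 ⇒ step 1: CCA ⇒ CC·CC·BA
    A ↦ BA
    C ↦ CC
    B ↦ AA  (constrained at step 1)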